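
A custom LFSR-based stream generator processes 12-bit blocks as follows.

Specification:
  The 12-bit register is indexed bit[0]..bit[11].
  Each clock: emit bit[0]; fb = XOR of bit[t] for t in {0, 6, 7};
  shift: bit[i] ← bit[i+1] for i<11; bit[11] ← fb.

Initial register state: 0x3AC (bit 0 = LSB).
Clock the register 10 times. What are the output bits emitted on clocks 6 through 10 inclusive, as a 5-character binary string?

10111

reg_0 = 0x3AC
clock 1: out=0, reg = 0x9D6
clock 2: out=0, reg = 0x4EB
clock 3: out=1, reg = 0xA75
clock 4: out=1, reg = 0x53A
clock 5: out=0, reg = 0x29D
clock 6: out=1, reg = 0x14E
clock 7: out=0, reg = 0x8A7
clock 8: out=1, reg = 0x453
clock 9: out=1, reg = 0x229
clock 10: out=1, reg = 0x914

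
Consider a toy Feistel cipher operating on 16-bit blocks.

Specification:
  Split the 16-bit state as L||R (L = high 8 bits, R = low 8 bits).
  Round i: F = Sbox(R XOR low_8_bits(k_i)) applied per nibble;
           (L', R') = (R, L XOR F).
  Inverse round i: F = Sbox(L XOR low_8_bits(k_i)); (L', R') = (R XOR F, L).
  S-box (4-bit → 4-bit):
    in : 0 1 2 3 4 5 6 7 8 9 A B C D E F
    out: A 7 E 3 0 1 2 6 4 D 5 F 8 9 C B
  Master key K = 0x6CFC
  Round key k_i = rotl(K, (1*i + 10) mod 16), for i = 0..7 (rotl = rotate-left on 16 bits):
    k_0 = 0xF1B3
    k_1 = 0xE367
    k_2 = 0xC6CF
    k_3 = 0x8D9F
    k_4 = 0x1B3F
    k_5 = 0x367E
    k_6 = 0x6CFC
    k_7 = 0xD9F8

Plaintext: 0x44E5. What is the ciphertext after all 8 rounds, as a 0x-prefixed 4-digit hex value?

0x6715

s_0 = plaintext = 0x44E5
s_1 = Round(s_0, k_0) = 0xE556
s_2 = Round(s_1, k_1) = 0x56D2
s_3 = Round(s_2, k_2) = 0xD22F
s_4 = Round(s_3, k_3) = 0x2F28
s_5 = Round(s_4, k_4) = 0x2859
s_6 = Round(s_5, k_5) = 0x59CE
s_7 = Round(s_6, k_6) = 0xCE67
s_8 = Round(s_7, k_7) = 0x6715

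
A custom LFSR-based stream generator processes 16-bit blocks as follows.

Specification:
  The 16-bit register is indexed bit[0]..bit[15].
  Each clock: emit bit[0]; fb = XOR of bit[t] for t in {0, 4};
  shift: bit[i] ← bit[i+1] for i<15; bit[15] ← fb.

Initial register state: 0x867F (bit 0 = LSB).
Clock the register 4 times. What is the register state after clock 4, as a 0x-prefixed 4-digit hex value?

reg_0 = 0x867F
clock 1: out=1, reg = 0x433F
clock 2: out=1, reg = 0x219F
clock 3: out=1, reg = 0x10CF
clock 4: out=1, reg = 0x8867

0x8867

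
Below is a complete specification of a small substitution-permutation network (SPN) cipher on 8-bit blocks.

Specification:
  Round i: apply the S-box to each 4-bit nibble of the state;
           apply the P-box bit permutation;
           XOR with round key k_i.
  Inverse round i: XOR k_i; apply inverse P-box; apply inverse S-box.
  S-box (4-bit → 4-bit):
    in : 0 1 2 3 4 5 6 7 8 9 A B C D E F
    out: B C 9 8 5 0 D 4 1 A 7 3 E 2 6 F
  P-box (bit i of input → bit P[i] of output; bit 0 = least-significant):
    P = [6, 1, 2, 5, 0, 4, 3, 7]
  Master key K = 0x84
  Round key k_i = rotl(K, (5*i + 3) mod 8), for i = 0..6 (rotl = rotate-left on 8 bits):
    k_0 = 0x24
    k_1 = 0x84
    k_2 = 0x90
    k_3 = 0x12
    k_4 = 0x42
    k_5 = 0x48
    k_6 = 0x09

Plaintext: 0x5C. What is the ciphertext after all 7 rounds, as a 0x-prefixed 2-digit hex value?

s_0 = plaintext = 0x5C
s_1 = Round(s_0, k_0) = 0x02
s_2 = Round(s_1, k_1) = 0x75
s_3 = Round(s_2, k_2) = 0x98
s_4 = Round(s_3, k_3) = 0xC2
s_5 = Round(s_4, k_4) = 0xBA
s_6 = Round(s_5, k_5) = 0x1F
s_7 = Round(s_6, k_6) = 0xE7

0xE7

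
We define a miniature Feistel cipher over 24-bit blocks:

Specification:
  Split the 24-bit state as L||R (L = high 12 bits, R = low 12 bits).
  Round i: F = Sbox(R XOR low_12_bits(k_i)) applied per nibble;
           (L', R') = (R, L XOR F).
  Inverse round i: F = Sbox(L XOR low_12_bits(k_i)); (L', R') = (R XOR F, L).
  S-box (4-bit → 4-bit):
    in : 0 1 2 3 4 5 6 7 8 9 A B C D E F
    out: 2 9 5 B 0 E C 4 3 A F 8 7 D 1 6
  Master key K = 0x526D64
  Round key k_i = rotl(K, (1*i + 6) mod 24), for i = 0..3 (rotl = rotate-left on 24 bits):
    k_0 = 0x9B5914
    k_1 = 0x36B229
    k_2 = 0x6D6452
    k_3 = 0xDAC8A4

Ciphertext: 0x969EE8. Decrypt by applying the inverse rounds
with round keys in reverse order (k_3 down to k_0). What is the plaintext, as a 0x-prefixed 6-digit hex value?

s_0 = ciphertext = 0x969EE8
s_1 = InvRound(s_0, k_3) = 0x795969
s_2 = InvRound(s_1, k_2) = 0x21D795
s_3 = InvRound(s_2, k_1) = 0x52521D
s_4 = InvRound(s_3, k_0) = 0x5A4525

0x5A4525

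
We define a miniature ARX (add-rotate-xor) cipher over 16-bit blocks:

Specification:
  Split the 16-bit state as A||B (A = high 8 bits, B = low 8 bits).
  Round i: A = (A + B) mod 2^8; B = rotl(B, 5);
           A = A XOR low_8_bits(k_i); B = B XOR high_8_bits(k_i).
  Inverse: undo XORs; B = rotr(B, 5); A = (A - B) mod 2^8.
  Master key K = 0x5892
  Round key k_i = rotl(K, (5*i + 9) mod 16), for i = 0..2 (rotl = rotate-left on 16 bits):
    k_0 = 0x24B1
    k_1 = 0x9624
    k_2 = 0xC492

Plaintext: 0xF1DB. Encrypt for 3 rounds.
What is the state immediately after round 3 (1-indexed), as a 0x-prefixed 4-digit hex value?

0xE76B

s_0 = plaintext = 0xF1DB
s_1 = Round(s_0, k_0) = 0x7D5F
s_2 = Round(s_1, k_1) = 0xF87D
s_3 = Round(s_2, k_2) = 0xE76B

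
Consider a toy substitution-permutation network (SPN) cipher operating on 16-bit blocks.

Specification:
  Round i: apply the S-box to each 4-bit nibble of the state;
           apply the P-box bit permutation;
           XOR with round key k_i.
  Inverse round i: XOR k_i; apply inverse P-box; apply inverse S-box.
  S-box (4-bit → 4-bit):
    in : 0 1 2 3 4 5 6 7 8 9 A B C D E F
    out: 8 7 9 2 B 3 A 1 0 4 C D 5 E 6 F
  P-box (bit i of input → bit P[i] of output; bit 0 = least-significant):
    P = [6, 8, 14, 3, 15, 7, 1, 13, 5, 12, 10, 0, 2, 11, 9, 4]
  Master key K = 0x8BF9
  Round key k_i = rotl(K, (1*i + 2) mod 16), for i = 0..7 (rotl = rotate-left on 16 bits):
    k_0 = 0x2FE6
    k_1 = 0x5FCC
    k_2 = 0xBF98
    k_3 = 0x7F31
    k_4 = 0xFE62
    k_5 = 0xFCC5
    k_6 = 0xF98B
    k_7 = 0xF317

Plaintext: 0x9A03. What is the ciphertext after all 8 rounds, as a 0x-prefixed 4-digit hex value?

0x9AC7

s_0 = plaintext = 0x9A03
s_1 = Round(s_0, k_0) = 0x08E7
s_2 = Round(s_1, k_1) = 0x5F1E
s_3 = Round(s_2, k_2) = 0x623F
s_4 = Round(s_3, k_3) = 0x36C8
s_5 = Round(s_4, k_4) = 0x6661
s_6 = Round(s_5, k_5) = 0x8514
s_7 = Round(s_6, k_6) = 0x6861
s_8 = Round(s_7, k_7) = 0x9AC7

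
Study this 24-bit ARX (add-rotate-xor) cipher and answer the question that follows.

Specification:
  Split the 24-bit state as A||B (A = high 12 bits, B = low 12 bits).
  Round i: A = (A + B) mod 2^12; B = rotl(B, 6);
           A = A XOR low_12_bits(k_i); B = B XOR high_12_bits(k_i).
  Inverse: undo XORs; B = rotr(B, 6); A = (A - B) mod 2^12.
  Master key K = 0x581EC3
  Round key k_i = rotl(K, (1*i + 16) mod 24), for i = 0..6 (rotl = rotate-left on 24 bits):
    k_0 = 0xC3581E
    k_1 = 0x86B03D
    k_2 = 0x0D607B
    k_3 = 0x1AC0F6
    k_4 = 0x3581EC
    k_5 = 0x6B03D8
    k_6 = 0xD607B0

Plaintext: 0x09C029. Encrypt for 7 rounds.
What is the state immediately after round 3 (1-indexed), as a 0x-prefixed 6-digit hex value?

s_0 = plaintext = 0x09C029
s_1 = Round(s_0, k_0) = 0x8DB675
s_2 = Round(s_1, k_1) = 0xF6D532
s_3 = Round(s_2, k_2) = 0x4E4C42
s_4 = Round(s_3, k_3) = 0x1D011D
s_5 = Round(s_4, k_4) = 0x30141C
s_6 = Round(s_5, k_5) = 0x4C51A0
s_7 = Round(s_6, k_6) = 0x1D5566

0x4E4C42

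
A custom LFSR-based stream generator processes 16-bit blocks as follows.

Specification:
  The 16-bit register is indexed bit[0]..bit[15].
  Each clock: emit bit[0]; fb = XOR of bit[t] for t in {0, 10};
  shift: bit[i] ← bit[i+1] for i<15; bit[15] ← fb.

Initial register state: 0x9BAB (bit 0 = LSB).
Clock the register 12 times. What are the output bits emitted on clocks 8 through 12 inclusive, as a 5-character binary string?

11101

reg_0 = 0x9BAB
clock 1: out=1, reg = 0xCDD5
clock 2: out=1, reg = 0x66EA
clock 3: out=0, reg = 0xB375
clock 4: out=1, reg = 0xD9BA
clock 5: out=0, reg = 0x6CDD
clock 6: out=1, reg = 0x366E
clock 7: out=0, reg = 0x9B37
clock 8: out=1, reg = 0xCD9B
clock 9: out=1, reg = 0x66CD
clock 10: out=1, reg = 0x3366
clock 11: out=0, reg = 0x19B3
clock 12: out=1, reg = 0x8CD9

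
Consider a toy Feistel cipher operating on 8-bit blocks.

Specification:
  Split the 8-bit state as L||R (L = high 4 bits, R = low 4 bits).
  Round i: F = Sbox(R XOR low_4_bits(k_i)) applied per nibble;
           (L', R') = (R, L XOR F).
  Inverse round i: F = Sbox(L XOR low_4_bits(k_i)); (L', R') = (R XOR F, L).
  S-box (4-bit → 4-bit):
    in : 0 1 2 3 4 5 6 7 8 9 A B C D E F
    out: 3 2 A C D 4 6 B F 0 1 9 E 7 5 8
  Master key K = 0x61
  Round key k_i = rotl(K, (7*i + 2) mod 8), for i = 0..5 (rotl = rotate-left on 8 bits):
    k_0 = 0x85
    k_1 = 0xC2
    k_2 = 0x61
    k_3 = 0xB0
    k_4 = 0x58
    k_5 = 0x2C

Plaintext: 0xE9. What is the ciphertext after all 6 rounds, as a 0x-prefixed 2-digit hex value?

0xB9

s_0 = plaintext = 0xE9
s_1 = Round(s_0, k_0) = 0x90
s_2 = Round(s_1, k_1) = 0x03
s_3 = Round(s_2, k_2) = 0x3A
s_4 = Round(s_3, k_3) = 0xA2
s_5 = Round(s_4, k_4) = 0x2B
s_6 = Round(s_5, k_5) = 0xB9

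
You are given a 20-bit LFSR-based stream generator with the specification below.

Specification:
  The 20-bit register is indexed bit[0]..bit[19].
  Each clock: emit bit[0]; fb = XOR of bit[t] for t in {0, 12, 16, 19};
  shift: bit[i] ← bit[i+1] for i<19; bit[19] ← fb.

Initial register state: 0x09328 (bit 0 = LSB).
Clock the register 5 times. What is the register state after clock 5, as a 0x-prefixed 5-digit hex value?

reg_0 = 0x09328
clock 1: out=0, reg = 0x84994
clock 2: out=0, reg = 0xC24CA
clock 3: out=0, reg = 0xE1265
clock 4: out=1, reg = 0xF0932
clock 5: out=0, reg = 0x78499

0x78499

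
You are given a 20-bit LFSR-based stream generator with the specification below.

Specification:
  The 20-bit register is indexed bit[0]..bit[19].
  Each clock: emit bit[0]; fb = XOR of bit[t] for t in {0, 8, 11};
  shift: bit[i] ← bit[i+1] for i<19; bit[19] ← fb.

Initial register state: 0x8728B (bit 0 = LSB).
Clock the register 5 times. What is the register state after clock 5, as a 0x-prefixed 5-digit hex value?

0xBC394

reg_0 = 0x8728B
clock 1: out=1, reg = 0xC3945
clock 2: out=1, reg = 0xE1CA2
clock 3: out=0, reg = 0xF0E51
clock 4: out=1, reg = 0x78728
clock 5: out=0, reg = 0xBC394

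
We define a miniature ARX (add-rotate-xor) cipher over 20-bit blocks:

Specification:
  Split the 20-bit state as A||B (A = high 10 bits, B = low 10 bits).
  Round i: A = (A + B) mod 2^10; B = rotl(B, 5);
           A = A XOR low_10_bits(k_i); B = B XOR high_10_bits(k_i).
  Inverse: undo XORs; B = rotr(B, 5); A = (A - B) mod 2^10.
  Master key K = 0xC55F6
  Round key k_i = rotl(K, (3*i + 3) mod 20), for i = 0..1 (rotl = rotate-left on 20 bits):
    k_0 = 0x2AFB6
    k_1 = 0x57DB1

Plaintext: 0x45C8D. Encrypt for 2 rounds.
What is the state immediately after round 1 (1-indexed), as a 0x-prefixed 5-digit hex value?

s_0 = plaintext = 0x45C8D
s_1 = Round(s_0, k_0) = 0x8490F
s_2 = Round(s_1, k_1) = 0xA40B7

0x8490F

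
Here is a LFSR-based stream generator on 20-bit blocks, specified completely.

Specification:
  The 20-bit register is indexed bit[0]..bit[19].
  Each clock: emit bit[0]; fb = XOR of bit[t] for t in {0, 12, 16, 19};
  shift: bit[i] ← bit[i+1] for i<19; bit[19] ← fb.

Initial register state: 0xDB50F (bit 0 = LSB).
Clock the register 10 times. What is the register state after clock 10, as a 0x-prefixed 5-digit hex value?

0x3236D

reg_0 = 0xDB50F
clock 1: out=1, reg = 0x6DA87
clock 2: out=1, reg = 0x36D43
clock 3: out=1, reg = 0x1B6A1
clock 4: out=1, reg = 0x8DB50
clock 5: out=0, reg = 0x46DA8
clock 6: out=0, reg = 0x236D4
clock 7: out=0, reg = 0x91B6A
clock 8: out=0, reg = 0xC8DB5
clock 9: out=1, reg = 0x646DA
clock 10: out=0, reg = 0x3236D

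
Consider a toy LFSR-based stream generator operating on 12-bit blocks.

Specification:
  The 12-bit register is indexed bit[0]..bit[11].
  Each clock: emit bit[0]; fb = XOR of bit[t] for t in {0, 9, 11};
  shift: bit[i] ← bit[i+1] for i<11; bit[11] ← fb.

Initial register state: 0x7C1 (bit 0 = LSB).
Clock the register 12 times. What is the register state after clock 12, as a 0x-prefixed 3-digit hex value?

reg_0 = 0x7C1
clock 1: out=1, reg = 0x3E0
clock 2: out=0, reg = 0x9F0
clock 3: out=0, reg = 0xCF8
clock 4: out=0, reg = 0xE7C
clock 5: out=0, reg = 0x73E
clock 6: out=0, reg = 0xB9F
clock 7: out=1, reg = 0xDCF
clock 8: out=1, reg = 0x6E7
clock 9: out=1, reg = 0x373
clock 10: out=1, reg = 0x1B9
clock 11: out=1, reg = 0x8DC
clock 12: out=0, reg = 0xC6E

0xC6E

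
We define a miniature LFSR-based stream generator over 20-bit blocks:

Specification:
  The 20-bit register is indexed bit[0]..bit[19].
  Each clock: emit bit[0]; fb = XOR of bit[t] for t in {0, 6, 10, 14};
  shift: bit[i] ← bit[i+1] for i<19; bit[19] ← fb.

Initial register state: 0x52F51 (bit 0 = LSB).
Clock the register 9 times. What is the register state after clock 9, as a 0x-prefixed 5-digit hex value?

0x39A97

reg_0 = 0x52F51
clock 1: out=1, reg = 0xA97A8
clock 2: out=0, reg = 0xD4BD4
clock 3: out=0, reg = 0x6A5EA
clock 4: out=0, reg = 0x352F5
clock 5: out=1, reg = 0x9A97A
clock 6: out=0, reg = 0xCD4BD
clock 7: out=1, reg = 0xE6A5E
clock 8: out=0, reg = 0x7352F
clock 9: out=1, reg = 0x39A97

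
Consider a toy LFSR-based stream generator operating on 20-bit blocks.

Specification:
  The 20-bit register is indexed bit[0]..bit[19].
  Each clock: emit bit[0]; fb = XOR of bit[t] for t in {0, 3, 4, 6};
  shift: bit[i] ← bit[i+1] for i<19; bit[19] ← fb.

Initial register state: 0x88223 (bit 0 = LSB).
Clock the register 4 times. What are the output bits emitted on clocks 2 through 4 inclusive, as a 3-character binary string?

reg_0 = 0x88223
clock 1: out=1, reg = 0xC4111
clock 2: out=1, reg = 0x62088
clock 3: out=0, reg = 0xB1044
clock 4: out=0, reg = 0xD8822

100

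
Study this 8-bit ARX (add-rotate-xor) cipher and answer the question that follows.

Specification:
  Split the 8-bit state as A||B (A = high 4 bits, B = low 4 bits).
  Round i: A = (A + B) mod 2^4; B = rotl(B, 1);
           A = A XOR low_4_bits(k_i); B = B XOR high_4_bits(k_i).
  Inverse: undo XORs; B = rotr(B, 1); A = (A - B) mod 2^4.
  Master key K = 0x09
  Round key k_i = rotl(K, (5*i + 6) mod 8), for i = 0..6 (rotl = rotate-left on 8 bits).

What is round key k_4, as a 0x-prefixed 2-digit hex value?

K = 0x09
k_0 = rotl(K, (5*0+6) mod 8) = rotl(K, 6) = 0x42
k_1 = rotl(K, (5*1+6) mod 8) = rotl(K, 3) = 0x48
k_2 = rotl(K, (5*2+6) mod 8) = rotl(K, 0) = 0x09
k_3 = rotl(K, (5*3+6) mod 8) = rotl(K, 5) = 0x21
k_4 = rotl(K, (5*4+6) mod 8) = rotl(K, 2) = 0x24

0x24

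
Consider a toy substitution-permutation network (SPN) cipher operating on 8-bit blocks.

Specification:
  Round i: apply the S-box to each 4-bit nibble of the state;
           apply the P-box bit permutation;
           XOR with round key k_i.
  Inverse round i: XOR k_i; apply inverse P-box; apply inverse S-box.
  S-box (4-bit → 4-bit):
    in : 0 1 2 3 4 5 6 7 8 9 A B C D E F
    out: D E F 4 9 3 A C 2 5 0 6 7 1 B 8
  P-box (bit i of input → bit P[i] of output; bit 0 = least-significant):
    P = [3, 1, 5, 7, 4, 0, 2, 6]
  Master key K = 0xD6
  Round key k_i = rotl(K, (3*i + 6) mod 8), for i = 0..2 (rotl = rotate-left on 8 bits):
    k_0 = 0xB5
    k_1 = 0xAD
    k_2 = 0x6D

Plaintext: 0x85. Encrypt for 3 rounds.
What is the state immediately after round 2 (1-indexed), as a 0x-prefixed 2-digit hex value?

0x22

s_0 = plaintext = 0x85
s_1 = Round(s_0, k_0) = 0xBE
s_2 = Round(s_1, k_1) = 0x22
s_3 = Round(s_2, k_2) = 0x92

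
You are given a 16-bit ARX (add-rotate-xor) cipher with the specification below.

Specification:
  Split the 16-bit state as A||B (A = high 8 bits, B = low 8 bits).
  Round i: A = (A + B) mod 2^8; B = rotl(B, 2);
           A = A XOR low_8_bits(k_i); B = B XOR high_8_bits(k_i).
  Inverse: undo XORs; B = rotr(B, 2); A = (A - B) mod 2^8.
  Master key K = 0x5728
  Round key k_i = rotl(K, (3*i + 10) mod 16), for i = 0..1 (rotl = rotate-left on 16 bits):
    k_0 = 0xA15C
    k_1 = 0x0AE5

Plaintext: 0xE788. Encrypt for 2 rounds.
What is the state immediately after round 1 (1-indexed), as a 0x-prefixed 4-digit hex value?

0x3383

s_0 = plaintext = 0xE788
s_1 = Round(s_0, k_0) = 0x3383
s_2 = Round(s_1, k_1) = 0x5304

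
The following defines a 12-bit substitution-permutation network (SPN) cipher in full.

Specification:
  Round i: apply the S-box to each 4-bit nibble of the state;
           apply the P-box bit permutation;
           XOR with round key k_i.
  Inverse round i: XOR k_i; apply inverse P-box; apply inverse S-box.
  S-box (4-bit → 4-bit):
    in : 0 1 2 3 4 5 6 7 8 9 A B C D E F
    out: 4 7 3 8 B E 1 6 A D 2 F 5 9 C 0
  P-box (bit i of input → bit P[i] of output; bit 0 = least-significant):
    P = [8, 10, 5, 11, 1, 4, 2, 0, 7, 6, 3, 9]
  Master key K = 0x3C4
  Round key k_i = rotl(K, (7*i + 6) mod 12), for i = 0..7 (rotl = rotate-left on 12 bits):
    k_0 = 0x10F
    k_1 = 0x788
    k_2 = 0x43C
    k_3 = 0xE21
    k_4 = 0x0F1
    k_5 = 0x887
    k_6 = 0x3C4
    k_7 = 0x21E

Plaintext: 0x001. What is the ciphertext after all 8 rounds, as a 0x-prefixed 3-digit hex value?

s_0 = plaintext = 0x001
s_1 = Round(s_0, k_0) = 0x423
s_2 = Round(s_1, k_1) = 0xD5A
s_3 = Round(s_2, k_2) = 0x2A9
s_4 = Round(s_3, k_3) = 0x7D1
s_5 = Round(s_4, k_4) = 0x59A
s_6 = Round(s_5, k_5) = 0xEC8
s_7 = Round(s_6, k_6) = 0xDCA
s_8 = Round(s_7, k_7) = 0x498

0x498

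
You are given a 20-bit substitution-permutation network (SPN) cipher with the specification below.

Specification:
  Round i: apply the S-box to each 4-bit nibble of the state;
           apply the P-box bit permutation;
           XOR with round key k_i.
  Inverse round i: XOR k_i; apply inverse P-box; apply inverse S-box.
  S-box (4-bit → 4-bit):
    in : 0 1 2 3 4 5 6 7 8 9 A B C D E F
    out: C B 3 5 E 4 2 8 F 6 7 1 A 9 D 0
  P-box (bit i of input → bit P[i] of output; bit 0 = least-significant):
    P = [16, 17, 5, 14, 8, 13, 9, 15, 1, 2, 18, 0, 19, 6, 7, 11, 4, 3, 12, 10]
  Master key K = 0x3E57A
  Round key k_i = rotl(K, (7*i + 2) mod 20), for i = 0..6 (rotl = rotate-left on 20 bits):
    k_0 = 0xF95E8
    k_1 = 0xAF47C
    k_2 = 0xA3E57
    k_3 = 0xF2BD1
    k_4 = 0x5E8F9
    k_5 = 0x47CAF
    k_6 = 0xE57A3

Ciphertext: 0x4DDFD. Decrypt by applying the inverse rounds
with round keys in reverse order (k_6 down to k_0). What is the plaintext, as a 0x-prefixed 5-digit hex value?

s_0 = ciphertext = 0x4DDFD
s_1 = InvRound(s_0, k_6) = 0x21206
s_2 = InvRound(s_1, k_5) = 0xC0094
s_3 = InvRound(s_2, k_4) = 0x61CCE
s_4 = InvRound(s_3, k_3) = 0x8B1AB
s_5 = InvRound(s_4, k_2) = 0x146E9
s_6 = InvRound(s_5, k_1) = 0x33C42
s_7 = InvRound(s_6, k_0) = 0x6E315

0x6E315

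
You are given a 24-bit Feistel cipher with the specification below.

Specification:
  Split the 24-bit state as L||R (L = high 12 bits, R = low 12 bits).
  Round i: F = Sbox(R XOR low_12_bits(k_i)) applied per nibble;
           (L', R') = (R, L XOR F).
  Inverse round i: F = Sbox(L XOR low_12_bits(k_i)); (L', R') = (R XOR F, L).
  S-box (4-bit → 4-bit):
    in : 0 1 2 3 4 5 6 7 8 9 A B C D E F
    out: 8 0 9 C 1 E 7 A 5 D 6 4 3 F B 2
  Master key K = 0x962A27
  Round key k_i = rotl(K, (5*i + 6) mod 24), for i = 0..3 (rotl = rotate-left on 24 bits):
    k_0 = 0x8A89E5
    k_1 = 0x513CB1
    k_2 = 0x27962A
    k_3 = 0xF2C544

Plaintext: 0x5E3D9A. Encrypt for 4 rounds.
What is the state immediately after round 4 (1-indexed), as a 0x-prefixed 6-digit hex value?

0xF94E4A

s_0 = plaintext = 0x5E3D9A
s_1 = Round(s_0, k_0) = 0xD9A441
s_2 = Round(s_1, k_1) = 0x4418B2
s_3 = Round(s_2, k_2) = 0x8B2F94
s_4 = Round(s_3, k_3) = 0xF94E4A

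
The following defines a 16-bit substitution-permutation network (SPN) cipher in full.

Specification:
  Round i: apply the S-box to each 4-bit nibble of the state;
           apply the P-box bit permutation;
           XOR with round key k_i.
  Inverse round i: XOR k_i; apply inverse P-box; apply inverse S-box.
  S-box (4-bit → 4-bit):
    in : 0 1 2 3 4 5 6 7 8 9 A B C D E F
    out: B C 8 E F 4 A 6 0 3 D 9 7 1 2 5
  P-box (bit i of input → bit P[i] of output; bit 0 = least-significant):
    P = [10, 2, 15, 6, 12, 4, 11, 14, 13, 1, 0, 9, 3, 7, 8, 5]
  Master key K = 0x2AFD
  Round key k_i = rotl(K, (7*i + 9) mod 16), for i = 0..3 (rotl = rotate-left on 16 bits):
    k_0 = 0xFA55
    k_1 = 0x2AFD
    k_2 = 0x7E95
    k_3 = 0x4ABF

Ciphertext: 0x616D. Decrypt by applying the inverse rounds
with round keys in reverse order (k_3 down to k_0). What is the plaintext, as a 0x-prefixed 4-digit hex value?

s_0 = ciphertext = 0x616D
s_1 = InvRound(s_0, k_3) = 0x7072
s_2 = InvRound(s_1, k_2) = 0x6350
s_3 = InvRound(s_2, k_1) = 0x451E
s_4 = InvRound(s_3, k_0) = 0xF4FA

0xF4FA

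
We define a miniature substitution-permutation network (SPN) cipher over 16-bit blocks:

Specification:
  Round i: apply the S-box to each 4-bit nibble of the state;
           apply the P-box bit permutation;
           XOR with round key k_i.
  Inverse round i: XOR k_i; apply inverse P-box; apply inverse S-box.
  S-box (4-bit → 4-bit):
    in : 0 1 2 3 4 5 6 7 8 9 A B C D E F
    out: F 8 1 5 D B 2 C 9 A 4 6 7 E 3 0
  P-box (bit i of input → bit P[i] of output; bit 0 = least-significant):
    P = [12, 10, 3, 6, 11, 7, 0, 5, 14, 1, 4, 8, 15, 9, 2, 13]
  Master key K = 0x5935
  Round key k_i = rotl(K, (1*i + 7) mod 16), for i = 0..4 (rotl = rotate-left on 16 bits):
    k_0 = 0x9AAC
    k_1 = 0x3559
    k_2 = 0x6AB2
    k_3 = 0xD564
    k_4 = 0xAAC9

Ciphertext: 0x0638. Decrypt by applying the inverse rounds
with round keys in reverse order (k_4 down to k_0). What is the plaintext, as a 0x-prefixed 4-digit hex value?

s_0 = ciphertext = 0x0638
s_1 = InvRound(s_0, k_4) = 0x8A09
s_2 = InvRound(s_1, k_3) = 0xB840
s_3 = InvRound(s_2, k_2) = 0xEC98
s_4 = InvRound(s_3, k_1) = 0x28C8
s_5 = InvRound(s_4, k_0) = 0x0F18

0x0F18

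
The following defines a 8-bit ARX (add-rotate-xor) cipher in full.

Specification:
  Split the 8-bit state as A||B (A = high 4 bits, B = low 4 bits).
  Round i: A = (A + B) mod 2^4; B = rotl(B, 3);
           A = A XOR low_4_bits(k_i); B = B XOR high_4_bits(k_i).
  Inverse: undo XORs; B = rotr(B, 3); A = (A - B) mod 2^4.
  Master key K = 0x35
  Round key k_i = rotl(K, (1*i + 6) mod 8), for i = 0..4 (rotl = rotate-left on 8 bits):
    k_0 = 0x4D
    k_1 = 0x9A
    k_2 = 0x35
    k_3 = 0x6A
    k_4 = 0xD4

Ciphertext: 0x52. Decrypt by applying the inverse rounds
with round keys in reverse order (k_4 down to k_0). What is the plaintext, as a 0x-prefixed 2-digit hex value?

s_0 = ciphertext = 0x52
s_1 = InvRound(s_0, k_4) = 0x2F
s_2 = InvRound(s_1, k_3) = 0x53
s_3 = InvRound(s_2, k_2) = 0x00
s_4 = InvRound(s_3, k_1) = 0x73
s_5 = InvRound(s_4, k_0) = 0xCE

0xCE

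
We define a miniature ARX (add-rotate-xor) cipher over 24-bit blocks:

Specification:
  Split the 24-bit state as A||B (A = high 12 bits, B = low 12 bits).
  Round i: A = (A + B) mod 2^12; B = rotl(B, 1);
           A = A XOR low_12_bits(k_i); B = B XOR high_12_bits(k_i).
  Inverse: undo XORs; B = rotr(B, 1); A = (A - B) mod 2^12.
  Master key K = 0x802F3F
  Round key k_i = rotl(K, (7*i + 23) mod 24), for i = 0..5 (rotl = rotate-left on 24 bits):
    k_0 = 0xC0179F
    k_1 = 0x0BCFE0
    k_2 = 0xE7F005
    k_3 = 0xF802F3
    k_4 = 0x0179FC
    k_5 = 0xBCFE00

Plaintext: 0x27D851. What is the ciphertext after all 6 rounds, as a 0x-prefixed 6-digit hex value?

s_0 = plaintext = 0x27D851
s_1 = Round(s_0, k_0) = 0xD51CA2
s_2 = Round(s_1, k_1) = 0x6139F9
s_3 = Round(s_2, k_2) = 0x009D8C
s_4 = Round(s_3, k_3) = 0xF66499
s_5 = Round(s_4, k_4) = 0xA03925
s_6 = Round(s_5, k_5) = 0xD28984

0xD28984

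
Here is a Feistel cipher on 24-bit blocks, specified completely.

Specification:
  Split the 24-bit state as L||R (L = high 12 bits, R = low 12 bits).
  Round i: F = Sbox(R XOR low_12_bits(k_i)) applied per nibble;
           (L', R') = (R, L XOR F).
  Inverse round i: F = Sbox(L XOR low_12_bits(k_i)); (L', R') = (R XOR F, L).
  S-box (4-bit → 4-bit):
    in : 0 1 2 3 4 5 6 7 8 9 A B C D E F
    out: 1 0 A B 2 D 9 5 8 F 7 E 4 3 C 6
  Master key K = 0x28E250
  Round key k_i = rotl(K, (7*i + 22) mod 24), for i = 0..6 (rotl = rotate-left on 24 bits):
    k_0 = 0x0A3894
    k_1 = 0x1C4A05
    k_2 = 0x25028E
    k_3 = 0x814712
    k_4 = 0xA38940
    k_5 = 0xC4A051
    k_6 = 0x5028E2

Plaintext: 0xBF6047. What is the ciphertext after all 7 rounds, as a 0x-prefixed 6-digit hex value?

s_0 = plaintext = 0xBF6047
s_1 = Round(s_0, k_0) = 0x0473CD
s_2 = Round(s_1, k_1) = 0x3CDF0F
s_3 = Round(s_2, k_2) = 0xF0F04D
s_4 = Round(s_3, k_3) = 0x04DAD9
s_5 = Round(s_4, k_4) = 0xAD9BB2
s_6 = Round(s_5, k_5) = 0xBB2412
s_7 = Round(s_6, k_6) = 0x412FD3

0x412FD3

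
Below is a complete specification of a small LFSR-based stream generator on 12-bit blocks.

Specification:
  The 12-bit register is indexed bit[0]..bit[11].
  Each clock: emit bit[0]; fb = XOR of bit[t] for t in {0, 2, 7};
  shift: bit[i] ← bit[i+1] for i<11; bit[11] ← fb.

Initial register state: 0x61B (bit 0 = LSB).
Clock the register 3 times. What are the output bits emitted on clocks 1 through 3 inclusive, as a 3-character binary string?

reg_0 = 0x61B
clock 1: out=1, reg = 0xB0D
clock 2: out=1, reg = 0x586
clock 3: out=0, reg = 0x2C3

110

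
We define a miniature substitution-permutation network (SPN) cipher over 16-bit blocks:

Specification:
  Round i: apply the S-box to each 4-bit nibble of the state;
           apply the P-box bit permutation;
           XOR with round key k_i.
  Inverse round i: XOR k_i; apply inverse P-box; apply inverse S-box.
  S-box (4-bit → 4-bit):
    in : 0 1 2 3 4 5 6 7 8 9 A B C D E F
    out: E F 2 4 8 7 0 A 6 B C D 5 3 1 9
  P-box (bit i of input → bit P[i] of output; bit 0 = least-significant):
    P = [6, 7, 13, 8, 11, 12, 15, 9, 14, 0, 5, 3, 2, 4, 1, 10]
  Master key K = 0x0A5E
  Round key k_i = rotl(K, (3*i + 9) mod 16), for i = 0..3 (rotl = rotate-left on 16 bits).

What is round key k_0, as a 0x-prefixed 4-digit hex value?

K = 0x0A5E
k_0 = rotl(K, (3*0+9) mod 16) = rotl(K, 9) = 0xBC14

0xBC14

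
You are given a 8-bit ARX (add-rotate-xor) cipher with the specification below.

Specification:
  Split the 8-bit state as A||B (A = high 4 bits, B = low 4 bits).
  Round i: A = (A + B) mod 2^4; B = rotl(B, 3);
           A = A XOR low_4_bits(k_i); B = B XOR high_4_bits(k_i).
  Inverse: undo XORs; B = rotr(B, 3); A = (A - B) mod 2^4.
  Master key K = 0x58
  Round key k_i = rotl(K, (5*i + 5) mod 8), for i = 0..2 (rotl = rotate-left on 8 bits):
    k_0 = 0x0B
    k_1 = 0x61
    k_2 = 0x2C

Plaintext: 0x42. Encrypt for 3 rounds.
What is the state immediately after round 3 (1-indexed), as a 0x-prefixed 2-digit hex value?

s_0 = plaintext = 0x42
s_1 = Round(s_0, k_0) = 0xD1
s_2 = Round(s_1, k_1) = 0xFE
s_3 = Round(s_2, k_2) = 0x15

0x15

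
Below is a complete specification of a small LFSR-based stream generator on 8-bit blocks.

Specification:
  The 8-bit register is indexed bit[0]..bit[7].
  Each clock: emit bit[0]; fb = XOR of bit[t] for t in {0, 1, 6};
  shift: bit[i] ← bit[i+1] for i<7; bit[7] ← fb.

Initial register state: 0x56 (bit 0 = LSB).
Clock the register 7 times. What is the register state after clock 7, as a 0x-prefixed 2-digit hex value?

0x98

reg_0 = 0x56
clock 1: out=0, reg = 0x2B
clock 2: out=1, reg = 0x15
clock 3: out=1, reg = 0x8A
clock 4: out=0, reg = 0xC5
clock 5: out=1, reg = 0x62
clock 6: out=0, reg = 0x31
clock 7: out=1, reg = 0x98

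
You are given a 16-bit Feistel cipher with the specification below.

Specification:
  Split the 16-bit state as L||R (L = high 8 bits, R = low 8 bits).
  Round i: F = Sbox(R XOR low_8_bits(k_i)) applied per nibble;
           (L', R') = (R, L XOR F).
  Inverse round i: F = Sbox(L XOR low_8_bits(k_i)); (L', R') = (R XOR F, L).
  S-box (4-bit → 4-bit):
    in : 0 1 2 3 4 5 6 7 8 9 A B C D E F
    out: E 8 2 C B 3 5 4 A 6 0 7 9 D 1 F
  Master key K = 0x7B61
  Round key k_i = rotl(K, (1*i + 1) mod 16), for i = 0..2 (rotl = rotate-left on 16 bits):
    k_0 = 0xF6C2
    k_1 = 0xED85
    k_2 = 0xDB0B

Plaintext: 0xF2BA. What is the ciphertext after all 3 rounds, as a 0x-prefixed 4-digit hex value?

0x77F1

s_0 = plaintext = 0xF2BA
s_1 = Round(s_0, k_0) = 0xBAB8
s_2 = Round(s_1, k_1) = 0xB877
s_3 = Round(s_2, k_2) = 0x77F1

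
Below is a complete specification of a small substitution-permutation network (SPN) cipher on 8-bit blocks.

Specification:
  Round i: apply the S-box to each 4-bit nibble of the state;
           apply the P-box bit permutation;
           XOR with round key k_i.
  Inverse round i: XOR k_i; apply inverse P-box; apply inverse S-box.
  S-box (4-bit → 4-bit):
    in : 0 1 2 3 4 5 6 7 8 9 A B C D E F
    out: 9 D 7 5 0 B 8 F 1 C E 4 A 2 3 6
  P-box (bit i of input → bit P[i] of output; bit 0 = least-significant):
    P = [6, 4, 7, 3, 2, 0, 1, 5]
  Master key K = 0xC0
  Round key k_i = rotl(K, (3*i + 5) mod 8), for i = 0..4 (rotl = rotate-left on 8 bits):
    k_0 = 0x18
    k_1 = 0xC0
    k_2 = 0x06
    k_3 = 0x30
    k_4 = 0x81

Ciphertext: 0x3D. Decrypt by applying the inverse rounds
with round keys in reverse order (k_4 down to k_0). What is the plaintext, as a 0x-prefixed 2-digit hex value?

0xE9

s_0 = ciphertext = 0x3D
s_1 = InvRound(s_0, k_4) = 0x0A
s_2 = InvRound(s_1, k_3) = 0x9C
s_3 = InvRound(s_2, k_2) = 0xBA
s_4 = InvRound(s_3, k_1) = 0x95
s_5 = InvRound(s_4, k_0) = 0xE9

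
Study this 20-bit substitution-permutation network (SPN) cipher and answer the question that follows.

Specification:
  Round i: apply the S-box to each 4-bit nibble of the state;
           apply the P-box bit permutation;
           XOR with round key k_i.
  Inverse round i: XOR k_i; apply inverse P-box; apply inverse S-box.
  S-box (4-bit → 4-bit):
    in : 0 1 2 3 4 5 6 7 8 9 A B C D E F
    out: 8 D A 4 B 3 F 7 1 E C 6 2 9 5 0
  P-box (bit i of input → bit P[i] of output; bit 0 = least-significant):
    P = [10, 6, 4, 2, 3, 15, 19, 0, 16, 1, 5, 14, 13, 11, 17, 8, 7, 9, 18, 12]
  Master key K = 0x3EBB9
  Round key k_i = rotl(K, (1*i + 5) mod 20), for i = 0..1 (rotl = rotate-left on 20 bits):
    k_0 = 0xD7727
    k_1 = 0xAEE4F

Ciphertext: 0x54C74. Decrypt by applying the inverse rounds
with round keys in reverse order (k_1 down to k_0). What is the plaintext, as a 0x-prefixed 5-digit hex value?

0xA3FC2

s_0 = ciphertext = 0x54C74
s_1 = InvRound(s_0, k_1) = 0xBE763
s_2 = InvRound(s_1, k_0) = 0xA3FC2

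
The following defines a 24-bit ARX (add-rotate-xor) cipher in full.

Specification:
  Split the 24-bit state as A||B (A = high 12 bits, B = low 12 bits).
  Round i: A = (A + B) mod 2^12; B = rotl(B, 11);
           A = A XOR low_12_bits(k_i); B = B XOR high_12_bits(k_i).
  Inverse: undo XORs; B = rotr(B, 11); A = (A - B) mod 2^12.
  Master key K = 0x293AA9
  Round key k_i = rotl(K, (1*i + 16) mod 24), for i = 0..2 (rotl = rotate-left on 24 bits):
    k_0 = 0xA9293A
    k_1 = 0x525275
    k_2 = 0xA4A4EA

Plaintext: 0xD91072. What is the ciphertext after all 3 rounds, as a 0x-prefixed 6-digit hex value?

0x8EBE72

s_0 = plaintext = 0xD91072
s_1 = Round(s_0, k_0) = 0x739AAB
s_2 = Round(s_1, k_1) = 0x391870
s_3 = Round(s_2, k_2) = 0x8EBE72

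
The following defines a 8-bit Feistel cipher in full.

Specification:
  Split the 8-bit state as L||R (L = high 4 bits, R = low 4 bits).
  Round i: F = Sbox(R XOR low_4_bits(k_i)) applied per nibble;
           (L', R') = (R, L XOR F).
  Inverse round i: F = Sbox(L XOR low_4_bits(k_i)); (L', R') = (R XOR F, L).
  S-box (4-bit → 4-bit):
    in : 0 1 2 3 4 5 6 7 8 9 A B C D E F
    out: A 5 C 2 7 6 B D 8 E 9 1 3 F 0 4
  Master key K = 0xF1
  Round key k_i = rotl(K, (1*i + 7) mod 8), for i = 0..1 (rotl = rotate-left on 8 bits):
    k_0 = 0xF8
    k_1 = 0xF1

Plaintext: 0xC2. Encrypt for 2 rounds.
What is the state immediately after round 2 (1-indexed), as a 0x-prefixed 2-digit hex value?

s_0 = plaintext = 0xC2
s_1 = Round(s_0, k_0) = 0x25
s_2 = Round(s_1, k_1) = 0x55

0x55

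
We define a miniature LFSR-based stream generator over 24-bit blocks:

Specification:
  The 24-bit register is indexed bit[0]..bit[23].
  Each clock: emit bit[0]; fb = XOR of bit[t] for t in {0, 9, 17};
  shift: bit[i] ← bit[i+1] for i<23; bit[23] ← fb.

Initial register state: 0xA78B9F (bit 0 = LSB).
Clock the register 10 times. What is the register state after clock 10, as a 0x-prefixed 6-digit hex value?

0x2269E2

reg_0 = 0xA78B9F
clock 1: out=1, reg = 0xD3C5CF
clock 2: out=1, reg = 0x69E2E7
clock 3: out=1, reg = 0x34F173
clock 4: out=1, reg = 0x9A78B9
clock 5: out=1, reg = 0x4D3C5C
clock 6: out=0, reg = 0x269E2E
clock 7: out=0, reg = 0x134F17
clock 8: out=1, reg = 0x89A78B
clock 9: out=1, reg = 0x44D3C5
clock 10: out=1, reg = 0x2269E2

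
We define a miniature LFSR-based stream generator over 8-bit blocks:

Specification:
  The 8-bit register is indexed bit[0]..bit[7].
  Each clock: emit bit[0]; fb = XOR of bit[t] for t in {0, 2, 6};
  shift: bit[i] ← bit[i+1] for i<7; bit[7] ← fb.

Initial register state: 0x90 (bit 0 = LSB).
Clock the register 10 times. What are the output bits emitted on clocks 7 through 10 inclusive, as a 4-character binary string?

reg_0 = 0x90
clock 1: out=0, reg = 0x48
clock 2: out=0, reg = 0xA4
clock 3: out=0, reg = 0xD2
clock 4: out=0, reg = 0xE9
clock 5: out=1, reg = 0x74
clock 6: out=0, reg = 0x3A
clock 7: out=0, reg = 0x1D
clock 8: out=1, reg = 0x0E
clock 9: out=0, reg = 0x87
clock 10: out=1, reg = 0x43

0101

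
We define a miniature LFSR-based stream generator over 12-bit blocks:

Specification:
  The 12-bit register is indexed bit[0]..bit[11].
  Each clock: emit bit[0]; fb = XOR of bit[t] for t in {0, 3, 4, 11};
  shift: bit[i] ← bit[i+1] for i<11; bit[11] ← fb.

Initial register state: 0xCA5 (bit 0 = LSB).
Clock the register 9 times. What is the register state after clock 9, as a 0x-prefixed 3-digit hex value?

reg_0 = 0xCA5
clock 1: out=1, reg = 0x652
clock 2: out=0, reg = 0xB29
clock 3: out=1, reg = 0xD94
clock 4: out=0, reg = 0x6CA
clock 5: out=0, reg = 0xB65
clock 6: out=1, reg = 0x5B2
clock 7: out=0, reg = 0xAD9
clock 8: out=1, reg = 0x56C
clock 9: out=0, reg = 0xAB6

0xAB6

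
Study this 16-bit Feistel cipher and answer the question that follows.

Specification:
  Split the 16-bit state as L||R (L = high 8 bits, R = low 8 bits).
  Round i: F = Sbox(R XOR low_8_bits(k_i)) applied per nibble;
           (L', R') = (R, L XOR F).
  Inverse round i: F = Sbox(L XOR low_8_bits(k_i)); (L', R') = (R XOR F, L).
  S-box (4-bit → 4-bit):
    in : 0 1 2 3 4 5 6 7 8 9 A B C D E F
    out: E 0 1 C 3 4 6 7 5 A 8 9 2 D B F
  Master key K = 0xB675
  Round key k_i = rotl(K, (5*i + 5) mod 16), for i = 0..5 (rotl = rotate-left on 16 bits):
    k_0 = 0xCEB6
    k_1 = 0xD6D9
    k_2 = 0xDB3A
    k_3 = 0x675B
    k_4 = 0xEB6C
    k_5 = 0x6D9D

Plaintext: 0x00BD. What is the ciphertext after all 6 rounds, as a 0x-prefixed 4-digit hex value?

0xEB50

s_0 = plaintext = 0x00BD
s_1 = Round(s_0, k_0) = 0xBDE9
s_2 = Round(s_1, k_1) = 0xE973
s_3 = Round(s_2, k_2) = 0x73D3
s_4 = Round(s_3, k_3) = 0xD326
s_5 = Round(s_4, k_4) = 0x26EB
s_6 = Round(s_5, k_5) = 0xEB50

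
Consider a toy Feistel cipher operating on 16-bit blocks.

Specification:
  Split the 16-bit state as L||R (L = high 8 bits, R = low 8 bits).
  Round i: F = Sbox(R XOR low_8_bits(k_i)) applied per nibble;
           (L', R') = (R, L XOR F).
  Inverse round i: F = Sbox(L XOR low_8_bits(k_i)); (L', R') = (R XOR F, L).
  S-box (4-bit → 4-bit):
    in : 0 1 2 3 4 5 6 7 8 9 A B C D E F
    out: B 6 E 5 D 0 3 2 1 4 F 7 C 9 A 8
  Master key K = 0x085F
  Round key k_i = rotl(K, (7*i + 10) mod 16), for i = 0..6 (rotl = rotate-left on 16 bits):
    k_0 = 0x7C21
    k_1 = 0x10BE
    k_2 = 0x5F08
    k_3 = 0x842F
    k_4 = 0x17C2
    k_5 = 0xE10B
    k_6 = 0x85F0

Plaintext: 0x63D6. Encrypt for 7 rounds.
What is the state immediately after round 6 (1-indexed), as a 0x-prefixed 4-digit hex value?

s_0 = plaintext = 0x63D6
s_1 = Round(s_0, k_0) = 0xD6E1
s_2 = Round(s_1, k_1) = 0xE1DE
s_3 = Round(s_2, k_2) = 0xDE72
s_4 = Round(s_3, k_3) = 0x72D7
s_5 = Round(s_4, k_4) = 0xD712
s_6 = Round(s_5, k_5) = 0x12B3
s_7 = Round(s_6, k_6) = 0xB3C7

0x12B3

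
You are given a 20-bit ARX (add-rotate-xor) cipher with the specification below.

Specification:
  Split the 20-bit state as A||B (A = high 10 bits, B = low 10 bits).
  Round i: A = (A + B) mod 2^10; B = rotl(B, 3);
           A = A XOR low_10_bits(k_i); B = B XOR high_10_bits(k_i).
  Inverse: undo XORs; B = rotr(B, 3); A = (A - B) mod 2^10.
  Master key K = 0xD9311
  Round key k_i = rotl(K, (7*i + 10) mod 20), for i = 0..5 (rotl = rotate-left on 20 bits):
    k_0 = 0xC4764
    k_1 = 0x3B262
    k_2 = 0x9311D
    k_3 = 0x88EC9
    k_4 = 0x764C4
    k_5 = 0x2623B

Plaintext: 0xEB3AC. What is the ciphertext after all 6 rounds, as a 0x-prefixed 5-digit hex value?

s_0 = plaintext = 0xEB3AC
s_1 = Round(s_0, k_0) = 0x0F276
s_2 = Round(s_1, k_1) = 0x34358
s_3 = Round(s_2, k_2) = 0x4D48A
s_4 = Round(s_3, k_3) = 0xDDA72
s_5 = Round(s_4, k_4) = 0x4B24D
s_6 = Round(s_5, k_5) = 0x50AF4

0x50AF4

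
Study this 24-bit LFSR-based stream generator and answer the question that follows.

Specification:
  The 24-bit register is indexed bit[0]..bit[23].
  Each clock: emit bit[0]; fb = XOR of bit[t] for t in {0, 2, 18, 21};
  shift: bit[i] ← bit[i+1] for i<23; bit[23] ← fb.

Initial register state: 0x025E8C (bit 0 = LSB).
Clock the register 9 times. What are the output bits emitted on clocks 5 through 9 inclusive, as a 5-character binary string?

reg_0 = 0x025E8C
clock 1: out=0, reg = 0x812F46
clock 2: out=0, reg = 0xC097A3
clock 3: out=1, reg = 0xE04BD1
clock 4: out=1, reg = 0x7025E8
clock 5: out=0, reg = 0xB812F4
clock 6: out=0, reg = 0x5C097A
clock 7: out=0, reg = 0xAE04BD
clock 8: out=1, reg = 0x57025E
clock 9: out=0, reg = 0x2B812F

00010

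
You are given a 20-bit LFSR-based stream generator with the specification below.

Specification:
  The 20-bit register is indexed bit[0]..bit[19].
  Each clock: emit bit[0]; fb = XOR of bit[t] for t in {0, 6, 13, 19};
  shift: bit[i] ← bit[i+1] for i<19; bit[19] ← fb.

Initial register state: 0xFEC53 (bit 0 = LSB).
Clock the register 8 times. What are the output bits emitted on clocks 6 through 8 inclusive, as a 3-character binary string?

reg_0 = 0xFEC53
clock 1: out=1, reg = 0x7F629
clock 2: out=1, reg = 0x3FB14
clock 3: out=0, reg = 0x9FD8A
clock 4: out=0, reg = 0x4FEC5
clock 5: out=1, reg = 0xA7F62
clock 6: out=0, reg = 0xD3FB1
clock 7: out=1, reg = 0xE9FD8
clock 8: out=0, reg = 0x74FEC

010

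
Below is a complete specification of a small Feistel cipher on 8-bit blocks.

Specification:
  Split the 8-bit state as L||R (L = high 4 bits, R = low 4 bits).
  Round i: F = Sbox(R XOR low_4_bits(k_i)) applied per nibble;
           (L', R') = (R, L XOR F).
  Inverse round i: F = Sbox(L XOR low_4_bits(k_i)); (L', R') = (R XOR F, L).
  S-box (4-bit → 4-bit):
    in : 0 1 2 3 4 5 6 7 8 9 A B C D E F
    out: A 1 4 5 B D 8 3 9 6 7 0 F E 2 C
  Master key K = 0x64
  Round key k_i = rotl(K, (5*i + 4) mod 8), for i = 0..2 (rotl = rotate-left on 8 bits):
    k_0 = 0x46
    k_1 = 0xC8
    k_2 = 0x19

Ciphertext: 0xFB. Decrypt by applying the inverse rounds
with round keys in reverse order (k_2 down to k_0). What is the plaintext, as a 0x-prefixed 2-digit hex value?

s_0 = ciphertext = 0xFB
s_1 = InvRound(s_0, k_2) = 0x3F
s_2 = InvRound(s_1, k_1) = 0xF3
s_3 = InvRound(s_2, k_0) = 0x5F

0x5F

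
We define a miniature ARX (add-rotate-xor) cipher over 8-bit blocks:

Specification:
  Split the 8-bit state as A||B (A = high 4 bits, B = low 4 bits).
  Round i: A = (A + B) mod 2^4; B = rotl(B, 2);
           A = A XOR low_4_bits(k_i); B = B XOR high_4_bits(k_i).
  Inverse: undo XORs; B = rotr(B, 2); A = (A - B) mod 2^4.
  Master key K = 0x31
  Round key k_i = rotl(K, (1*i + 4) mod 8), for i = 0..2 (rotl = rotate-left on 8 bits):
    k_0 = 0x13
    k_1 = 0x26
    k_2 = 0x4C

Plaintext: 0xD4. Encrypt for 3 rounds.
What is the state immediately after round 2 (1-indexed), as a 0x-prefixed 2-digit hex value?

s_0 = plaintext = 0xD4
s_1 = Round(s_0, k_0) = 0x20
s_2 = Round(s_1, k_1) = 0x42
s_3 = Round(s_2, k_2) = 0xAC

0x42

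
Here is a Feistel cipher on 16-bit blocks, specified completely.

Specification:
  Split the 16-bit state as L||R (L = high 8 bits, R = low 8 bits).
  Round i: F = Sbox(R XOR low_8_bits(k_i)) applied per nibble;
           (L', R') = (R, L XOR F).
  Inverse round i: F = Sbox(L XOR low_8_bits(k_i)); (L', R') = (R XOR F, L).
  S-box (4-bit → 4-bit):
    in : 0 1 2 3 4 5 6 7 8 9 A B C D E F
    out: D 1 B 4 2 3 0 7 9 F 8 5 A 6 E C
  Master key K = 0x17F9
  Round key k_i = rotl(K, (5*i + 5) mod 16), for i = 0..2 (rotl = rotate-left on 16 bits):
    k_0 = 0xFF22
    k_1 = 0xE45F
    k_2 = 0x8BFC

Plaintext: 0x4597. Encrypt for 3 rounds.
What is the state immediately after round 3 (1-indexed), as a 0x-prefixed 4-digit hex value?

s_0 = plaintext = 0x4597
s_1 = Round(s_0, k_0) = 0x9716
s_2 = Round(s_1, k_1) = 0x16B8
s_3 = Round(s_2, k_2) = 0xB834

0xB834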